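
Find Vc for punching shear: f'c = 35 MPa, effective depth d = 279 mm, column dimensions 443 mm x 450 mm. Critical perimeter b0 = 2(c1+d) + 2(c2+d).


b0 = 2*(443 + 279) + 2*(450 + 279) = 2902 mm
Vc = 0.33 * sqrt(35) * 2902 * 279 / 1000
= 1580.7 kN

1580.7


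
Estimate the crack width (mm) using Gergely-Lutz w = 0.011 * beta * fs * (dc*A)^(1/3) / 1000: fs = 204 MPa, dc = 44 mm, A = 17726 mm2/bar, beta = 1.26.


w = 0.011 * beta * fs * (dc * A)^(1/3) / 1000
= 0.011 * 1.26 * 204 * (44 * 17726)^(1/3) / 1000
= 0.26 mm

0.26


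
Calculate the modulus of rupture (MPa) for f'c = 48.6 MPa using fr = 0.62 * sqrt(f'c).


fr = 0.62 * sqrt(48.6)
= 4.322 MPa

4.322


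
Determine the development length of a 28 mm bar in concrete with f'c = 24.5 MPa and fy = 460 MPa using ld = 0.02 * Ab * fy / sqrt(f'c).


Ab = pi * 28^2 / 4 = 615.752 mm2
ld = 0.02 * 615.752 * 460 / sqrt(24.5)
= 1144.5 mm

1144.5


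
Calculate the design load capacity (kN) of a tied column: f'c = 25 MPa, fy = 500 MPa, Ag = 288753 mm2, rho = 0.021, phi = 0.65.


Ast = rho * Ag = 0.021 * 288753 = 6063.813 mm2
phi*Pn = 0.65 * 0.80 * (0.85 * 25 * (288753 - 6063.813) + 500 * 6063.813) / 1000
= 4700.31 kN

4700.31


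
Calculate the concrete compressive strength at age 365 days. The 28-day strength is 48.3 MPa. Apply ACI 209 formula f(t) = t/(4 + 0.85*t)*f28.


f(365) = 365 / (4 + 0.85 * 365) * 48.3
= 365 / 314.25 * 48.3
= 56.1 MPa

56.1


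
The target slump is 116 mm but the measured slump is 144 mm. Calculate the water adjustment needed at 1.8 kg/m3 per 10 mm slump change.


Difference = 116 - 144 = -28 mm
Water adjustment = -28 * 1.8 / 10 = -5.0 kg/m3

-5.0


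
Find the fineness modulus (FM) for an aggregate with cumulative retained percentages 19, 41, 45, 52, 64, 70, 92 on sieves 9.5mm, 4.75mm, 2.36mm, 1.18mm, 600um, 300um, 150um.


FM = sum(cumulative % retained) / 100
= 383 / 100
= 3.83

3.83


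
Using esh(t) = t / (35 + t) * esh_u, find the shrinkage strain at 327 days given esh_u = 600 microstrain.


esh(327) = 327 / (35 + 327) * 600
= 327 / 362 * 600
= 542.0 microstrain

542.0


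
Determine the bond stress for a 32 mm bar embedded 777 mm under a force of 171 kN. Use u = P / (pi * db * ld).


u = P / (pi * db * ld)
= 171 * 1000 / (pi * 32 * 777)
= 2.189 MPa

2.189


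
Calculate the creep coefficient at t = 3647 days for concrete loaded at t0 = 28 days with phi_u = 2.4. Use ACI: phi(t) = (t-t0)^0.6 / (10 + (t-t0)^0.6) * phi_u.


dt = 3647 - 28 = 3619
phi = 3619^0.6 / (10 + 3619^0.6) * 2.4
= 2.236

2.236


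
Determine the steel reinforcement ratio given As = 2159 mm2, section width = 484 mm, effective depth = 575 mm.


rho = As / (b * d)
= 2159 / (484 * 575)
= 0.0078

0.0078


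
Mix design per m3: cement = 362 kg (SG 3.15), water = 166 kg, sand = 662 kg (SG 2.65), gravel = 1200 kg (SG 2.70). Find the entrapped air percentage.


Vol cement = 362 / (3.15 * 1000) = 0.114921 m3
Vol water = 166 / 1000 = 0.166 m3
Vol sand = 662 / (2.65 * 1000) = 0.249811 m3
Vol gravel = 1200 / (2.70 * 1000) = 0.444444 m3
Total solid + water volume = 0.975176 m3
Air = (1 - 0.975176) * 100 = 2.48%

2.48


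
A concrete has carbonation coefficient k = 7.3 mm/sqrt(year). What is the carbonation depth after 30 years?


depth = k * sqrt(t)
= 7.3 * sqrt(30)
= 39.98 mm

39.98


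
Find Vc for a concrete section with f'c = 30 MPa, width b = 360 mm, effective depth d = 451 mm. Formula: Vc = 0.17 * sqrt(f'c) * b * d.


Vc = 0.17 * sqrt(30) * 360 * 451 / 1000
= 151.18 kN

151.18


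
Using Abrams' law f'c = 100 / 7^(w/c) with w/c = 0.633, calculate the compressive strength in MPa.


f'c = 100 / 7^0.633
= 100 / 3.427
= 29.18 MPa

29.18


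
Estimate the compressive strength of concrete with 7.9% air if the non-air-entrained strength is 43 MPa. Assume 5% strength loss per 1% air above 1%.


Strength loss = (7.9 - 1) * 5 = 34.5%
f'c = 43 * (1 - 34.5/100)
= 28.17 MPa

28.17


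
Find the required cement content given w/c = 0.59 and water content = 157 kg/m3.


Cement = water / (w/c)
= 157 / 0.59
= 266.1 kg/m3

266.1


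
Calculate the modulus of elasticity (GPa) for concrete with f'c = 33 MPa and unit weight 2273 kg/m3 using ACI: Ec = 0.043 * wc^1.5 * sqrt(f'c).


Ec = 0.043 * 2273^1.5 * sqrt(33) / 1000
= 26.77 GPa

26.77


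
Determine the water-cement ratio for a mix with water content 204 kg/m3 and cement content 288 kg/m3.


w/c = water / cement
w/c = 204 / 288 = 0.708

0.708


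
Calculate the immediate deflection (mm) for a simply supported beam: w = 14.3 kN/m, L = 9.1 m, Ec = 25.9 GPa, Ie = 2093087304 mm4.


Convert: L = 9.1 m = 9100 mm, Ec = 25.9 GPa = 25900 MPa
delta = 5 * 14.3 * 9100^4 / (384 * 25900 * 2093087304)
= 23.55 mm

23.55


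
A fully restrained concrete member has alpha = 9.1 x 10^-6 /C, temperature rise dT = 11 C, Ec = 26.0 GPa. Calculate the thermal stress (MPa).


sigma = alpha * dT * Ec
= 9.1e-6 * 11 * 26.0 * 1000
= 2.603 MPa

2.603


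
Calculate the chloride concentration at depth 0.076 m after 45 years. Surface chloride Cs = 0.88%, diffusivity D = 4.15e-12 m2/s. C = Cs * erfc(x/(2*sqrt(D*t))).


t_seconds = 45 * 365.25 * 24 * 3600 = 1420092000.0 s
arg = 0.076 / (2 * sqrt(4.15e-12 * 1420092000.0))
= 0.495
erfc(0.495) = 0.4839
C = 0.88 * 0.4839 = 0.4258%

0.4258


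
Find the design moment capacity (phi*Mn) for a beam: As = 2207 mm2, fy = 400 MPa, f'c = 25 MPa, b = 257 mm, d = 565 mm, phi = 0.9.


a = As * fy / (0.85 * f'c * b)
= 2207 * 400 / (0.85 * 25 * 257)
= 161.648 mm
Mn = As * fy * (d - a/2) / 10^6
= 427.4306 kN-m
phi*Mn = 0.9 * 427.4306 = 384.69 kN-m

384.69


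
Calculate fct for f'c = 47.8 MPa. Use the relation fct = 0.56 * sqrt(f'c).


fct = 0.56 * sqrt(47.8)
= 0.56 * 6.914
= 3.872 MPa

3.872


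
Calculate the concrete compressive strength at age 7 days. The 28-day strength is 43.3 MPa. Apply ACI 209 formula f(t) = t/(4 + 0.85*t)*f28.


f(7) = 7 / (4 + 0.85 * 7) * 43.3
= 7 / 9.95 * 43.3
= 30.46 MPa

30.46


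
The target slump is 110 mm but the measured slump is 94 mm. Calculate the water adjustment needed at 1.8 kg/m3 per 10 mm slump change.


Difference = 110 - 94 = 16 mm
Water adjustment = 16 * 1.8 / 10 = 2.9 kg/m3

2.9


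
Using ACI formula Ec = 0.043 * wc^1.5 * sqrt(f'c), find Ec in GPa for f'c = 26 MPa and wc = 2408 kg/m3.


Ec = 0.043 * 2408^1.5 * sqrt(26) / 1000
= 25.91 GPa

25.91


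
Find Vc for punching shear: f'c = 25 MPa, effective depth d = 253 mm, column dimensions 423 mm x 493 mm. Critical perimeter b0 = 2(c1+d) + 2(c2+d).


b0 = 2*(423 + 253) + 2*(493 + 253) = 2844 mm
Vc = 0.33 * sqrt(25) * 2844 * 253 / 1000
= 1187.23 kN

1187.23


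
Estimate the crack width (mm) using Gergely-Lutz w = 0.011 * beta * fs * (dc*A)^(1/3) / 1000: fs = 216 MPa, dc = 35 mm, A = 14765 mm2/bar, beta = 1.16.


w = 0.011 * beta * fs * (dc * A)^(1/3) / 1000
= 0.011 * 1.16 * 216 * (35 * 14765)^(1/3) / 1000
= 0.221 mm

0.221


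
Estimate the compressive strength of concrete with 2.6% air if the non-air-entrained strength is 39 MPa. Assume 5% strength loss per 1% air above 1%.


Strength loss = (2.6 - 1) * 5 = 8.0%
f'c = 39 * (1 - 8.0/100)
= 35.88 MPa

35.88


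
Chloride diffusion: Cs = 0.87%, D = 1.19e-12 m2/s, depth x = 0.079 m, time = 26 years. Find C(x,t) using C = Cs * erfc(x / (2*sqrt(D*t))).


t_seconds = 26 * 365.25 * 24 * 3600 = 820497600.0 s
arg = 0.079 / (2 * sqrt(1.19e-12 * 820497600.0))
= 1.2641
erfc(1.2641) = 0.0738
C = 0.87 * 0.0738 = 0.0642%

0.0642


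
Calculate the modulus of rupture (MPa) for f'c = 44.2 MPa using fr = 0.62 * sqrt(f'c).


fr = 0.62 * sqrt(44.2)
= 4.122 MPa

4.122


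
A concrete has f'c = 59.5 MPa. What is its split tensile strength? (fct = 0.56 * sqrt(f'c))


fct = 0.56 * sqrt(59.5)
= 0.56 * 7.714
= 4.32 MPa

4.32


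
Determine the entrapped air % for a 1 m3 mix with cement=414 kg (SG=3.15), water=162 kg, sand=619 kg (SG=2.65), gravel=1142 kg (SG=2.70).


Vol cement = 414 / (3.15 * 1000) = 0.131429 m3
Vol water = 162 / 1000 = 0.162 m3
Vol sand = 619 / (2.65 * 1000) = 0.233585 m3
Vol gravel = 1142 / (2.70 * 1000) = 0.422963 m3
Total solid + water volume = 0.949976 m3
Air = (1 - 0.949976) * 100 = 5.0%

5.0


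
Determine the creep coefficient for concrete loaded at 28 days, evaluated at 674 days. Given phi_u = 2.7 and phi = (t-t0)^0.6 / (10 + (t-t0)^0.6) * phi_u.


dt = 674 - 28 = 646
phi = 646^0.6 / (10 + 646^0.6) * 2.7
= 2.239

2.239


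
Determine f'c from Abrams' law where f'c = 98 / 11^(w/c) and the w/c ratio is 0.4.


f'c = 98 / 11^0.4
= 98 / 2.609
= 37.56 MPa

37.56


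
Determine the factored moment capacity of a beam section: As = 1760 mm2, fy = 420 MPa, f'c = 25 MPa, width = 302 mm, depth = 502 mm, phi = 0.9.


a = As * fy / (0.85 * f'c * b)
= 1760 * 420 / (0.85 * 25 * 302)
= 115.185 mm
Mn = As * fy * (d - a/2) / 10^6
= 328.506 kN-m
phi*Mn = 0.9 * 328.506 = 295.66 kN-m

295.66


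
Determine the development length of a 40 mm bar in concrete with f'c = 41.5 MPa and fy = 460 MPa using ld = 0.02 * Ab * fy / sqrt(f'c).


Ab = pi * 40^2 / 4 = 1256.637 mm2
ld = 0.02 * 1256.637 * 460 / sqrt(41.5)
= 1794.6 mm

1794.6


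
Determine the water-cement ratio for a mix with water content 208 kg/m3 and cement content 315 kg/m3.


w/c = water / cement
w/c = 208 / 315 = 0.66

0.66


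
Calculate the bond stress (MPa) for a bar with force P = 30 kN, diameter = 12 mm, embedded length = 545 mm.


u = P / (pi * db * ld)
= 30 * 1000 / (pi * 12 * 545)
= 1.46 MPa

1.46


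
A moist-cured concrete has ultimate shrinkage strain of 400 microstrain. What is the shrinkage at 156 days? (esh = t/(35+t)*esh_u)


esh(156) = 156 / (35 + 156) * 400
= 156 / 191 * 400
= 326.7 microstrain

326.7


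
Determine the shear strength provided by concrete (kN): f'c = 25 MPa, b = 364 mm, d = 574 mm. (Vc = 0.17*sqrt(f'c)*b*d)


Vc = 0.17 * sqrt(25) * 364 * 574 / 1000
= 177.6 kN

177.6


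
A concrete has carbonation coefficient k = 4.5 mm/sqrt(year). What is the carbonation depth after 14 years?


depth = k * sqrt(t)
= 4.5 * sqrt(14)
= 16.84 mm

16.84


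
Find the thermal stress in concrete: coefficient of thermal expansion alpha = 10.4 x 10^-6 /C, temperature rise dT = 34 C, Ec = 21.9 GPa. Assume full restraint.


sigma = alpha * dT * Ec
= 10.4e-6 * 34 * 21.9 * 1000
= 7.744 MPa

7.744


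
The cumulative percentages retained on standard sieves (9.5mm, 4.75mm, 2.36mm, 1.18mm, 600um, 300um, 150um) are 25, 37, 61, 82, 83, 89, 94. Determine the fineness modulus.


FM = sum(cumulative % retained) / 100
= 471 / 100
= 4.71

4.71


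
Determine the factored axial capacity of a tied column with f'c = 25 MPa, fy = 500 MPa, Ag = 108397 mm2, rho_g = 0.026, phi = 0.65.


Ast = rho * Ag = 0.026 * 108397 = 2818.322 mm2
phi*Pn = 0.65 * 0.80 * (0.85 * 25 * (108397 - 2818.322) + 500 * 2818.322) / 1000
= 1899.41 kN

1899.41


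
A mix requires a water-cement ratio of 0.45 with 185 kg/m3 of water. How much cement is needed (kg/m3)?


Cement = water / (w/c)
= 185 / 0.45
= 411.1 kg/m3

411.1


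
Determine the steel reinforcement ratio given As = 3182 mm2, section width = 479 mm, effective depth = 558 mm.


rho = As / (b * d)
= 3182 / (479 * 558)
= 0.0119

0.0119


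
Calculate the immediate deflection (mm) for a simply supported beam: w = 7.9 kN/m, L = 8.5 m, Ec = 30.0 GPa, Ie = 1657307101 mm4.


Convert: L = 8.5 m = 8500 mm, Ec = 30.0 GPa = 30000 MPa
delta = 5 * 7.9 * 8500^4 / (384 * 30000 * 1657307101)
= 10.8 mm

10.8


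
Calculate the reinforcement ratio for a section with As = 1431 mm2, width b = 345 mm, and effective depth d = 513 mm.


rho = As / (b * d)
= 1431 / (345 * 513)
= 0.0081

0.0081


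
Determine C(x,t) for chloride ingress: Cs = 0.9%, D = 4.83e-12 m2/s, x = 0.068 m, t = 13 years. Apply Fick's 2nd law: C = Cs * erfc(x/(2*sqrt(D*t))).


t_seconds = 13 * 365.25 * 24 * 3600 = 410248800.0 s
arg = 0.068 / (2 * sqrt(4.83e-12 * 410248800.0))
= 0.7638
erfc(0.7638) = 0.2801
C = 0.9 * 0.2801 = 0.2521%

0.2521


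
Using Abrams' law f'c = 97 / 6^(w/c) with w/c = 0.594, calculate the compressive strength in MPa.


f'c = 97 / 6^0.594
= 97 / 2.899
= 33.46 MPa

33.46


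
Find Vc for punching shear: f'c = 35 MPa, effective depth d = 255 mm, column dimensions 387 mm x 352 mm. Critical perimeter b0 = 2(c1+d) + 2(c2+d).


b0 = 2*(387 + 255) + 2*(352 + 255) = 2498 mm
Vc = 0.33 * sqrt(35) * 2498 * 255 / 1000
= 1243.6 kN

1243.6


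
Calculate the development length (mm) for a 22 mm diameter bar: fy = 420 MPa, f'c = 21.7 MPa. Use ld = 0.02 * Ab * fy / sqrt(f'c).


Ab = pi * 22^2 / 4 = 380.133 mm2
ld = 0.02 * 380.133 * 420 / sqrt(21.7)
= 685.5 mm

685.5


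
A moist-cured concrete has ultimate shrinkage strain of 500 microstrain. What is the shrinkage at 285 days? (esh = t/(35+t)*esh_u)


esh(285) = 285 / (35 + 285) * 500
= 285 / 320 * 500
= 445.3 microstrain

445.3


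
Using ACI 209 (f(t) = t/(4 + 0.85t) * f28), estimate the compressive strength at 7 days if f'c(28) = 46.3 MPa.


f(7) = 7 / (4 + 0.85 * 7) * 46.3
= 7 / 9.95 * 46.3
= 32.57 MPa

32.57


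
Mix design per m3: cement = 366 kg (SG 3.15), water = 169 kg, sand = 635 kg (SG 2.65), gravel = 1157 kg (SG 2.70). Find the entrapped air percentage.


Vol cement = 366 / (3.15 * 1000) = 0.11619 m3
Vol water = 169 / 1000 = 0.169 m3
Vol sand = 635 / (2.65 * 1000) = 0.239623 m3
Vol gravel = 1157 / (2.70 * 1000) = 0.428519 m3
Total solid + water volume = 0.953332 m3
Air = (1 - 0.953332) * 100 = 4.67%

4.67


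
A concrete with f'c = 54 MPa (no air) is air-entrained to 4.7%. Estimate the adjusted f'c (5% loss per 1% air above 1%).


Strength loss = (4.7 - 1) * 5 = 18.5%
f'c = 54 * (1 - 18.5/100)
= 44.01 MPa

44.01


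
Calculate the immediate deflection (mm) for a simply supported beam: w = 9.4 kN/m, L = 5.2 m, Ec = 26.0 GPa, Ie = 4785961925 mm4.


Convert: L = 5.2 m = 5200 mm, Ec = 26.0 GPa = 26000 MPa
delta = 5 * 9.4 * 5200^4 / (384 * 26000 * 4785961925)
= 0.72 mm

0.72


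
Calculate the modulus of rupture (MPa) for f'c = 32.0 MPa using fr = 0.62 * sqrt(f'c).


fr = 0.62 * sqrt(32.0)
= 3.507 MPa

3.507


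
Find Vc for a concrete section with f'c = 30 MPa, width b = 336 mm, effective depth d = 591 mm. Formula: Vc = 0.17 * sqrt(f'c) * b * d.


Vc = 0.17 * sqrt(30) * 336 * 591 / 1000
= 184.9 kN

184.9


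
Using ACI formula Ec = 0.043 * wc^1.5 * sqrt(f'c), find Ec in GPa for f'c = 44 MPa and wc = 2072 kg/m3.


Ec = 0.043 * 2072^1.5 * sqrt(44) / 1000
= 26.9 GPa

26.9


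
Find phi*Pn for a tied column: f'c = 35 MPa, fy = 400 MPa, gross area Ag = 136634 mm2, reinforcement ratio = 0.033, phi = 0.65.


Ast = rho * Ag = 0.033 * 136634 = 4508.922 mm2
phi*Pn = 0.65 * 0.80 * (0.85 * 35 * (136634 - 4508.922) + 400 * 4508.922) / 1000
= 2981.83 kN

2981.83


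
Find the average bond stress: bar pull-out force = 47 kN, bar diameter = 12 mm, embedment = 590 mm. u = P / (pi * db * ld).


u = P / (pi * db * ld)
= 47 * 1000 / (pi * 12 * 590)
= 2.113 MPa

2.113


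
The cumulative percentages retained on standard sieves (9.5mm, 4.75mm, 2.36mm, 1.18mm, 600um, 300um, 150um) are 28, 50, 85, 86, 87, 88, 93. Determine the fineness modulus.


FM = sum(cumulative % retained) / 100
= 517 / 100
= 5.17

5.17


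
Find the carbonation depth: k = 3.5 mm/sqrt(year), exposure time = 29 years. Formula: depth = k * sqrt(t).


depth = k * sqrt(t)
= 3.5 * sqrt(29)
= 18.85 mm

18.85


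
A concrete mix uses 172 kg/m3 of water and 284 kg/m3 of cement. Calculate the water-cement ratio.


w/c = water / cement
w/c = 172 / 284 = 0.606

0.606


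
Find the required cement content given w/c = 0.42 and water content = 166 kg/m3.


Cement = water / (w/c)
= 166 / 0.42
= 395.2 kg/m3

395.2


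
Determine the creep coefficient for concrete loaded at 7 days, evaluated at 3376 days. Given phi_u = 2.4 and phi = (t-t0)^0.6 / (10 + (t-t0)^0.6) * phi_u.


dt = 3376 - 7 = 3369
phi = 3369^0.6 / (10 + 3369^0.6) * 2.4
= 2.23

2.23


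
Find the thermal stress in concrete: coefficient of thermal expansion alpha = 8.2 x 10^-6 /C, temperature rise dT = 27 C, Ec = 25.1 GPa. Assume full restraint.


sigma = alpha * dT * Ec
= 8.2e-6 * 27 * 25.1 * 1000
= 5.557 MPa

5.557


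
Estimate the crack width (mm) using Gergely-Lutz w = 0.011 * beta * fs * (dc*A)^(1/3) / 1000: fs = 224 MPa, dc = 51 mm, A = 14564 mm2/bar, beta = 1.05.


w = 0.011 * beta * fs * (dc * A)^(1/3) / 1000
= 0.011 * 1.05 * 224 * (51 * 14564)^(1/3) / 1000
= 0.234 mm

0.234


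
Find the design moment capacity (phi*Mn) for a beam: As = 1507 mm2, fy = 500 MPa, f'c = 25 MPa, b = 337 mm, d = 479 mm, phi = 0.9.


a = As * fy / (0.85 * f'c * b)
= 1507 * 500 / (0.85 * 25 * 337)
= 105.2191 mm
Mn = As * fy * (d - a/2) / 10^6
= 321.2852 kN-m
phi*Mn = 0.9 * 321.2852 = 289.16 kN-m

289.16


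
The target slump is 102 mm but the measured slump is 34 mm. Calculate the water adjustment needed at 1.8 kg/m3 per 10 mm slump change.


Difference = 102 - 34 = 68 mm
Water adjustment = 68 * 1.8 / 10 = 12.2 kg/m3

12.2


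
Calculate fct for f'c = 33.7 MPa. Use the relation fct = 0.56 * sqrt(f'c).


fct = 0.56 * sqrt(33.7)
= 0.56 * 5.805
= 3.251 MPa

3.251


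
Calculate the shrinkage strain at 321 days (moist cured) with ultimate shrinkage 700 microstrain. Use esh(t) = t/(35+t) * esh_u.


esh(321) = 321 / (35 + 321) * 700
= 321 / 356 * 700
= 631.2 microstrain

631.2


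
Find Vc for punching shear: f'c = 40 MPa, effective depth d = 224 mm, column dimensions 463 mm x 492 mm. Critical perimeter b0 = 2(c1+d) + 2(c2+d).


b0 = 2*(463 + 224) + 2*(492 + 224) = 2806 mm
Vc = 0.33 * sqrt(40) * 2806 * 224 / 1000
= 1311.84 kN

1311.84


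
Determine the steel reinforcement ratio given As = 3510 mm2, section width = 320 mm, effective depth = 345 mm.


rho = As / (b * d)
= 3510 / (320 * 345)
= 0.0318

0.0318


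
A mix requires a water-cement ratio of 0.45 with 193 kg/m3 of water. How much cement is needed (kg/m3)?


Cement = water / (w/c)
= 193 / 0.45
= 428.9 kg/m3

428.9


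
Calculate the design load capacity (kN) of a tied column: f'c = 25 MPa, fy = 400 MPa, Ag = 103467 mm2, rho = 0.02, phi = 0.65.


Ast = rho * Ag = 0.02 * 103467 = 2069.34 mm2
phi*Pn = 0.65 * 0.80 * (0.85 * 25 * (103467 - 2069.34) + 400 * 2069.34) / 1000
= 1550.87 kN

1550.87


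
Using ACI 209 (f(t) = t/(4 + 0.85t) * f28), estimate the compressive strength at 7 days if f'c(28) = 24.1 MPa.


f(7) = 7 / (4 + 0.85 * 7) * 24.1
= 7 / 9.95 * 24.1
= 16.95 MPa

16.95


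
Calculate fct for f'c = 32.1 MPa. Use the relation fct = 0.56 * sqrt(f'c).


fct = 0.56 * sqrt(32.1)
= 0.56 * 5.666
= 3.173 MPa

3.173


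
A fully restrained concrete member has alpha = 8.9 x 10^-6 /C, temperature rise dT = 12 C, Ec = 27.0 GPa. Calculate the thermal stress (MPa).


sigma = alpha * dT * Ec
= 8.9e-6 * 12 * 27.0 * 1000
= 2.884 MPa

2.884


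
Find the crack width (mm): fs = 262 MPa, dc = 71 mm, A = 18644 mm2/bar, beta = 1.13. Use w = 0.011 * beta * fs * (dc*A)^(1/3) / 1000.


w = 0.011 * beta * fs * (dc * A)^(1/3) / 1000
= 0.011 * 1.13 * 262 * (71 * 18644)^(1/3) / 1000
= 0.358 mm

0.358


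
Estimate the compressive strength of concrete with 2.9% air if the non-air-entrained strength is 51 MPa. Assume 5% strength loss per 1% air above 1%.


Strength loss = (2.9 - 1) * 5 = 9.5%
f'c = 51 * (1 - 9.5/100)
= 46.16 MPa

46.16


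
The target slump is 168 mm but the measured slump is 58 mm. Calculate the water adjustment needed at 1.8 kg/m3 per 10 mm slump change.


Difference = 168 - 58 = 110 mm
Water adjustment = 110 * 1.8 / 10 = 19.8 kg/m3

19.8


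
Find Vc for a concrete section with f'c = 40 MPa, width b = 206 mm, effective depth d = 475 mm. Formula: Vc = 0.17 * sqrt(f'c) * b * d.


Vc = 0.17 * sqrt(40) * 206 * 475 / 1000
= 105.21 kN

105.21


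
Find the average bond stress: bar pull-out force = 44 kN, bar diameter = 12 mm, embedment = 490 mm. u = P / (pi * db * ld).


u = P / (pi * db * ld)
= 44 * 1000 / (pi * 12 * 490)
= 2.382 MPa

2.382


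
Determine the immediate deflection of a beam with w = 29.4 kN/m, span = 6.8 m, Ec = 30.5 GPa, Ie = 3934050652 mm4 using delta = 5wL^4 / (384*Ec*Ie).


Convert: L = 6.8 m = 6800 mm, Ec = 30.5 GPa = 30500 MPa
delta = 5 * 29.4 * 6800^4 / (384 * 30500 * 3934050652)
= 6.82 mm

6.82


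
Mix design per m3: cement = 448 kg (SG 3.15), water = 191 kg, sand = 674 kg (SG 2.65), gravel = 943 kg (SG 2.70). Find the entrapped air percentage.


Vol cement = 448 / (3.15 * 1000) = 0.142222 m3
Vol water = 191 / 1000 = 0.191 m3
Vol sand = 674 / (2.65 * 1000) = 0.25434 m3
Vol gravel = 943 / (2.70 * 1000) = 0.349259 m3
Total solid + water volume = 0.936821 m3
Air = (1 - 0.936821) * 100 = 6.32%

6.32


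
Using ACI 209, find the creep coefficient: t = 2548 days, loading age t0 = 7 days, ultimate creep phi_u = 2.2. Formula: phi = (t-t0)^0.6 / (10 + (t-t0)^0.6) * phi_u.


dt = 2548 - 7 = 2541
phi = 2541^0.6 / (10 + 2541^0.6) * 2.2
= 2.017

2.017


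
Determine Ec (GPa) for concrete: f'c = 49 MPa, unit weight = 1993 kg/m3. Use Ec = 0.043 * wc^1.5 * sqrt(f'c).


Ec = 0.043 * 1993^1.5 * sqrt(49) / 1000
= 26.78 GPa

26.78


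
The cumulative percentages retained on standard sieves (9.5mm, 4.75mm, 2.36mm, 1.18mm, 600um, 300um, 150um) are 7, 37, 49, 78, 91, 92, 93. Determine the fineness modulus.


FM = sum(cumulative % retained) / 100
= 447 / 100
= 4.47

4.47


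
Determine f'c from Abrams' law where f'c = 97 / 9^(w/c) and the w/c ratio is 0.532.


f'c = 97 / 9^0.532
= 97 / 3.219
= 30.14 MPa

30.14


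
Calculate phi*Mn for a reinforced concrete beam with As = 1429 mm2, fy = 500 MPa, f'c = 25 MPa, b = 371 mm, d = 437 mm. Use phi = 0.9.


a = As * fy / (0.85 * f'c * b)
= 1429 * 500 / (0.85 * 25 * 371)
= 90.6295 mm
Mn = As * fy * (d - a/2) / 10^6
= 279.8591 kN-m
phi*Mn = 0.9 * 279.8591 = 251.87 kN-m

251.87


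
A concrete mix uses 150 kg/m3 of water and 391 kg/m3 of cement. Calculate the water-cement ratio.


w/c = water / cement
w/c = 150 / 391 = 0.384

0.384


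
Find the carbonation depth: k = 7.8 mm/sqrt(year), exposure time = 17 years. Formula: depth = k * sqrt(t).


depth = k * sqrt(t)
= 7.8 * sqrt(17)
= 32.16 mm

32.16


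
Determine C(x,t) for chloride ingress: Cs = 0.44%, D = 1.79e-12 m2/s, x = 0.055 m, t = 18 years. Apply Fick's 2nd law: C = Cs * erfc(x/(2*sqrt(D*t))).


t_seconds = 18 * 365.25 * 24 * 3600 = 568036800.0 s
arg = 0.055 / (2 * sqrt(1.79e-12 * 568036800.0))
= 0.8624
erfc(0.8624) = 0.2226
C = 0.44 * 0.2226 = 0.0979%

0.0979


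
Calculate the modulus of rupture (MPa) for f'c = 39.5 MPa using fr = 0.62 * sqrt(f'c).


fr = 0.62 * sqrt(39.5)
= 3.897 MPa

3.897


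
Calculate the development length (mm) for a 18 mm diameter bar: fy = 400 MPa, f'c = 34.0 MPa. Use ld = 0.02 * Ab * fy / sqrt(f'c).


Ab = pi * 18^2 / 4 = 254.469 mm2
ld = 0.02 * 254.469 * 400 / sqrt(34.0)
= 349.1 mm

349.1


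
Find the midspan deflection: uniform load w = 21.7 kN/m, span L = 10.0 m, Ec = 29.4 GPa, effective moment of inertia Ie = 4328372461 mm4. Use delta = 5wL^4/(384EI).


Convert: L = 10.0 m = 10000 mm, Ec = 29.4 GPa = 29400 MPa
delta = 5 * 21.7 * 10000^4 / (384 * 29400 * 4328372461)
= 22.2 mm

22.2


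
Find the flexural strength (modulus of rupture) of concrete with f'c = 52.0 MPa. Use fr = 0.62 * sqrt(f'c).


fr = 0.62 * sqrt(52.0)
= 4.471 MPa

4.471


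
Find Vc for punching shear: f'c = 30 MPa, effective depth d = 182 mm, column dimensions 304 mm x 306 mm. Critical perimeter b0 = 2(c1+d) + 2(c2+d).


b0 = 2*(304 + 182) + 2*(306 + 182) = 1948 mm
Vc = 0.33 * sqrt(30) * 1948 * 182 / 1000
= 640.82 kN

640.82


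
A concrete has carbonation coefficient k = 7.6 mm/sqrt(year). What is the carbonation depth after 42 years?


depth = k * sqrt(t)
= 7.6 * sqrt(42)
= 49.25 mm

49.25


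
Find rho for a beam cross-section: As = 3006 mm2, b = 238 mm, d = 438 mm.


rho = As / (b * d)
= 3006 / (238 * 438)
= 0.0288

0.0288


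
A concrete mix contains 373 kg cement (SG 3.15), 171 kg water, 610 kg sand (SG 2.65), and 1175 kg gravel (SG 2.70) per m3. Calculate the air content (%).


Vol cement = 373 / (3.15 * 1000) = 0.118413 m3
Vol water = 171 / 1000 = 0.171 m3
Vol sand = 610 / (2.65 * 1000) = 0.230189 m3
Vol gravel = 1175 / (2.70 * 1000) = 0.435185 m3
Total solid + water volume = 0.954787 m3
Air = (1 - 0.954787) * 100 = 4.52%

4.52


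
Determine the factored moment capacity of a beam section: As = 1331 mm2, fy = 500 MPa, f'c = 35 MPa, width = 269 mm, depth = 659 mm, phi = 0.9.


a = As * fy / (0.85 * f'c * b)
= 1331 * 500 / (0.85 * 35 * 269)
= 83.1589 mm
Mn = As * fy * (d - a/2) / 10^6
= 410.8934 kN-m
phi*Mn = 0.9 * 410.8934 = 369.8 kN-m

369.8


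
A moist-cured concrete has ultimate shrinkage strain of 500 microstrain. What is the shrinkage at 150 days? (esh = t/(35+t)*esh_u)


esh(150) = 150 / (35 + 150) * 500
= 150 / 185 * 500
= 405.4 microstrain

405.4


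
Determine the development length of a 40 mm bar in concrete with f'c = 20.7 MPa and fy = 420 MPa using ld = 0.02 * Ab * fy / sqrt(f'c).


Ab = pi * 40^2 / 4 = 1256.637 mm2
ld = 0.02 * 1256.637 * 420 / sqrt(20.7)
= 2320.1 mm

2320.1


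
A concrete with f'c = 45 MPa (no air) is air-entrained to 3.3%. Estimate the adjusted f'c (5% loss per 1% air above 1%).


Strength loss = (3.3 - 1) * 5 = 11.5%
f'c = 45 * (1 - 11.5/100)
= 39.83 MPa

39.83


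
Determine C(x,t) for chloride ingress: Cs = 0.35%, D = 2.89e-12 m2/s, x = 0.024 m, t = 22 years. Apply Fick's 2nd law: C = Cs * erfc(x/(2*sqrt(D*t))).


t_seconds = 22 * 365.25 * 24 * 3600 = 694267200.0 s
arg = 0.024 / (2 * sqrt(2.89e-12 * 694267200.0))
= 0.2679
erfc(0.2679) = 0.7048
C = 0.35 * 0.7048 = 0.2467%

0.2467


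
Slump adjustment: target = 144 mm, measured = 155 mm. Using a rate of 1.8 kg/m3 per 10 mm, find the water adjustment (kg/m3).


Difference = 144 - 155 = -11 mm
Water adjustment = -11 * 1.8 / 10 = -2.0 kg/m3

-2.0


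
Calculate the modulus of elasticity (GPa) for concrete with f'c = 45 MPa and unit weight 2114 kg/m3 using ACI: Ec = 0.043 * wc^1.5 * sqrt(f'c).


Ec = 0.043 * 2114^1.5 * sqrt(45) / 1000
= 28.04 GPa

28.04


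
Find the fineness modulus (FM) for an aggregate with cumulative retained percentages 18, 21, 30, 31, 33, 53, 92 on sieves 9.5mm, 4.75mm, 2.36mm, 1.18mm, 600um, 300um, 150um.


FM = sum(cumulative % retained) / 100
= 278 / 100
= 2.78

2.78


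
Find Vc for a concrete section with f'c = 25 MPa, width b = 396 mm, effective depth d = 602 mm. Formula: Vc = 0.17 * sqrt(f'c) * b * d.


Vc = 0.17 * sqrt(25) * 396 * 602 / 1000
= 202.63 kN

202.63


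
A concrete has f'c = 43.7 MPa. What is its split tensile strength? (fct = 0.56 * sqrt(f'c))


fct = 0.56 * sqrt(43.7)
= 0.56 * 6.611
= 3.702 MPa

3.702


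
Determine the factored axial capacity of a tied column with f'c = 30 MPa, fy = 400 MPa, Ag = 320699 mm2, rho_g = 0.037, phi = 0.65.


Ast = rho * Ag = 0.037 * 320699 = 11865.863 mm2
phi*Pn = 0.65 * 0.80 * (0.85 * 30 * (320699 - 11865.863) + 400 * 11865.863) / 1000
= 6563.23 kN

6563.23


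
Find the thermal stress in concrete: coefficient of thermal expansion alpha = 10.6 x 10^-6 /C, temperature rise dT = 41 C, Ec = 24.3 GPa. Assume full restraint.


sigma = alpha * dT * Ec
= 10.6e-6 * 41 * 24.3 * 1000
= 10.561 MPa

10.561


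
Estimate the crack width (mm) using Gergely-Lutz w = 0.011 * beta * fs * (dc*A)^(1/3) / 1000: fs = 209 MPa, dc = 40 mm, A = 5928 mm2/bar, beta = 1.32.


w = 0.011 * beta * fs * (dc * A)^(1/3) / 1000
= 0.011 * 1.32 * 209 * (40 * 5928)^(1/3) / 1000
= 0.188 mm

0.188


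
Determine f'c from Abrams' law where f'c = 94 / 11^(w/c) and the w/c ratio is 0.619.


f'c = 94 / 11^0.619
= 94 / 4.412
= 21.31 MPa

21.31


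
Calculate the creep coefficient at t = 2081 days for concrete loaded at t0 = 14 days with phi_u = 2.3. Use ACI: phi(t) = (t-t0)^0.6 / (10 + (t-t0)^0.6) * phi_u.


dt = 2081 - 14 = 2067
phi = 2067^0.6 / (10 + 2067^0.6) * 2.3
= 2.086

2.086


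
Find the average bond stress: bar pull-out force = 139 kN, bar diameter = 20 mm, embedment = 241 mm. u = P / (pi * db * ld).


u = P / (pi * db * ld)
= 139 * 1000 / (pi * 20 * 241)
= 9.179 MPa

9.179


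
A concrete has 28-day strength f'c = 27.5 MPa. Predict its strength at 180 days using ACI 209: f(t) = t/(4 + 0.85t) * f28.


f(180) = 180 / (4 + 0.85 * 180) * 27.5
= 180 / 157.0 * 27.5
= 31.53 MPa

31.53


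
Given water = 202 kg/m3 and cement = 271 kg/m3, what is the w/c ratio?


w/c = water / cement
w/c = 202 / 271 = 0.745

0.745


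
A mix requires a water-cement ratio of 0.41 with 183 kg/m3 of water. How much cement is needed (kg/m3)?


Cement = water / (w/c)
= 183 / 0.41
= 446.3 kg/m3

446.3


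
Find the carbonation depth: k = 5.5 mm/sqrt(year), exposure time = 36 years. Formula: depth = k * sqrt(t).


depth = k * sqrt(t)
= 5.5 * sqrt(36)
= 33.0 mm

33.0


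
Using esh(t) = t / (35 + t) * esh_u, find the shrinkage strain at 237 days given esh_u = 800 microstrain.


esh(237) = 237 / (35 + 237) * 800
= 237 / 272 * 800
= 697.1 microstrain

697.1


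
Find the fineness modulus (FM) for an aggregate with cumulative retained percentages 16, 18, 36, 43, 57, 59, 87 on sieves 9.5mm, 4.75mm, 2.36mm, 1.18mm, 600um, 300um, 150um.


FM = sum(cumulative % retained) / 100
= 316 / 100
= 3.16

3.16


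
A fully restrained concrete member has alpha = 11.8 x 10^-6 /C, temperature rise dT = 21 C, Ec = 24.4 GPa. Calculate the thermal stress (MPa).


sigma = alpha * dT * Ec
= 11.8e-6 * 21 * 24.4 * 1000
= 6.046 MPa

6.046


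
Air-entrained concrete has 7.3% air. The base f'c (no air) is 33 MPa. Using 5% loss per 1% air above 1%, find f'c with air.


Strength loss = (7.3 - 1) * 5 = 31.5%
f'c = 33 * (1 - 31.5/100)
= 22.61 MPa

22.61


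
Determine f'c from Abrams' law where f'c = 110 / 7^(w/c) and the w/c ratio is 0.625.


f'c = 110 / 7^0.625
= 110 / 3.374
= 32.6 MPa

32.6


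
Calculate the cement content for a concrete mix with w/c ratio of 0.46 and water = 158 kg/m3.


Cement = water / (w/c)
= 158 / 0.46
= 343.5 kg/m3

343.5


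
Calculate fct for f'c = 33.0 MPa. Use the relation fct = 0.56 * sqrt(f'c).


fct = 0.56 * sqrt(33.0)
= 0.56 * 5.745
= 3.217 MPa

3.217


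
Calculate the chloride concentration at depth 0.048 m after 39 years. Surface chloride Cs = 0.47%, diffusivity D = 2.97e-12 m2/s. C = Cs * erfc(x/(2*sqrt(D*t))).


t_seconds = 39 * 365.25 * 24 * 3600 = 1230746400.0 s
arg = 0.048 / (2 * sqrt(2.97e-12 * 1230746400.0))
= 0.397
erfc(0.397) = 0.5745
C = 0.47 * 0.5745 = 0.27%

0.27


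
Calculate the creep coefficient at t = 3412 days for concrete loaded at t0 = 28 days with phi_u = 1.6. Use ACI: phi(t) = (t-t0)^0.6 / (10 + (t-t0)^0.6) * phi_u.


dt = 3412 - 28 = 3384
phi = 3384^0.6 / (10 + 3384^0.6) * 1.6
= 1.487

1.487


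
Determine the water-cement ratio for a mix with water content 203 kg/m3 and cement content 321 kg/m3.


w/c = water / cement
w/c = 203 / 321 = 0.632

0.632


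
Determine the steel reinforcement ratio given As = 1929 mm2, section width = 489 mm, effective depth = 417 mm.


rho = As / (b * d)
= 1929 / (489 * 417)
= 0.0095

0.0095


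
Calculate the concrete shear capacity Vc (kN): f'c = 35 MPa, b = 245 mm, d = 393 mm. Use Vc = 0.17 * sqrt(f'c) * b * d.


Vc = 0.17 * sqrt(35) * 245 * 393 / 1000
= 96.84 kN

96.84


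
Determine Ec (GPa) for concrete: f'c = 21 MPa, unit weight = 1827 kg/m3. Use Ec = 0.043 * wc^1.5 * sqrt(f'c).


Ec = 0.043 * 1827^1.5 * sqrt(21) / 1000
= 15.39 GPa

15.39


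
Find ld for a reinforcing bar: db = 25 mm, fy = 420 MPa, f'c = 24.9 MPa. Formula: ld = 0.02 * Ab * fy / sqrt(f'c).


Ab = pi * 25^2 / 4 = 490.874 mm2
ld = 0.02 * 490.874 * 420 / sqrt(24.9)
= 826.3 mm

826.3


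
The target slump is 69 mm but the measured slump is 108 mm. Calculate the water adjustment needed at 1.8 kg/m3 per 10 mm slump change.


Difference = 69 - 108 = -39 mm
Water adjustment = -39 * 1.8 / 10 = -7.0 kg/m3

-7.0


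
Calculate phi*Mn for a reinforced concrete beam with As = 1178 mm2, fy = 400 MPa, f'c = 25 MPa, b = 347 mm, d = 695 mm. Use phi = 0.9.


a = As * fy / (0.85 * f'c * b)
= 1178 * 400 / (0.85 * 25 * 347)
= 63.9024 mm
Mn = As * fy * (d - a/2) / 10^6
= 312.4286 kN-m
phi*Mn = 0.9 * 312.4286 = 281.19 kN-m

281.19


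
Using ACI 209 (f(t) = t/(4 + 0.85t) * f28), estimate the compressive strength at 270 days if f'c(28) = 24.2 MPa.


f(270) = 270 / (4 + 0.85 * 270) * 24.2
= 270 / 233.5 * 24.2
= 27.98 MPa

27.98


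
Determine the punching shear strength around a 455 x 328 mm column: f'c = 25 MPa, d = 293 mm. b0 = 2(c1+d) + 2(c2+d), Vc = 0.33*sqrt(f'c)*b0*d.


b0 = 2*(455 + 293) + 2*(328 + 293) = 2738 mm
Vc = 0.33 * sqrt(25) * 2738 * 293 / 1000
= 1323.69 kN

1323.69


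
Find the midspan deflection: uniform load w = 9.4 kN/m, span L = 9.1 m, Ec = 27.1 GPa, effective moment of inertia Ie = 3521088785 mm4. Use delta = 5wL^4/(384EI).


Convert: L = 9.1 m = 9100 mm, Ec = 27.1 GPa = 27100 MPa
delta = 5 * 9.4 * 9100^4 / (384 * 27100 * 3521088785)
= 8.8 mm

8.8


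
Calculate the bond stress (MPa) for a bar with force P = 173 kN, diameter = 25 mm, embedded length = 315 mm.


u = P / (pi * db * ld)
= 173 * 1000 / (pi * 25 * 315)
= 6.993 MPa

6.993


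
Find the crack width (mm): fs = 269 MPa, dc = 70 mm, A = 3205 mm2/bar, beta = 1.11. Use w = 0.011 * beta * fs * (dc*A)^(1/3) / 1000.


w = 0.011 * beta * fs * (dc * A)^(1/3) / 1000
= 0.011 * 1.11 * 269 * (70 * 3205)^(1/3) / 1000
= 0.2 mm

0.2


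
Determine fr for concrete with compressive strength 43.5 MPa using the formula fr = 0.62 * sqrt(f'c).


fr = 0.62 * sqrt(43.5)
= 4.089 MPa

4.089


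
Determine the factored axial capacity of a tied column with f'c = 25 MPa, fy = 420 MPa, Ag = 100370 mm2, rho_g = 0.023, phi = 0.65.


Ast = rho * Ag = 0.023 * 100370 = 2308.51 mm2
phi*Pn = 0.65 * 0.80 * (0.85 * 25 * (100370 - 2308.51) + 420 * 2308.51) / 1000
= 1587.76 kN

1587.76


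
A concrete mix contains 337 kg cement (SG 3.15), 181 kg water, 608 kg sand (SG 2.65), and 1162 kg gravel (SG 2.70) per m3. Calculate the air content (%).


Vol cement = 337 / (3.15 * 1000) = 0.106984 m3
Vol water = 181 / 1000 = 0.181 m3
Vol sand = 608 / (2.65 * 1000) = 0.229434 m3
Vol gravel = 1162 / (2.70 * 1000) = 0.43037 m3
Total solid + water volume = 0.947788 m3
Air = (1 - 0.947788) * 100 = 5.22%

5.22


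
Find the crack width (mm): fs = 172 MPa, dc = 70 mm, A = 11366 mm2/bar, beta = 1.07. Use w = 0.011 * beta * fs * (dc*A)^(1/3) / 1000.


w = 0.011 * beta * fs * (dc * A)^(1/3) / 1000
= 0.011 * 1.07 * 172 * (70 * 11366)^(1/3) / 1000
= 0.188 mm

0.188


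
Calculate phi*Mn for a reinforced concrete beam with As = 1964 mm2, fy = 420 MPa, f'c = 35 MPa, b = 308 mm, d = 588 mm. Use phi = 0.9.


a = As * fy / (0.85 * f'c * b)
= 1964 * 420 / (0.85 * 35 * 308)
= 90.0229 mm
Mn = As * fy * (d - a/2) / 10^6
= 447.9004 kN-m
phi*Mn = 0.9 * 447.9004 = 403.11 kN-m

403.11


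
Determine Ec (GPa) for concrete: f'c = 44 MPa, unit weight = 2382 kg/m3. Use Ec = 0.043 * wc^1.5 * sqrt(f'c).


Ec = 0.043 * 2382^1.5 * sqrt(44) / 1000
= 33.16 GPa

33.16


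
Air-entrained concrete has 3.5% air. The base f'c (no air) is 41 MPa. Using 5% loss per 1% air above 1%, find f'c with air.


Strength loss = (3.5 - 1) * 5 = 12.5%
f'c = 41 * (1 - 12.5/100)
= 35.88 MPa

35.88


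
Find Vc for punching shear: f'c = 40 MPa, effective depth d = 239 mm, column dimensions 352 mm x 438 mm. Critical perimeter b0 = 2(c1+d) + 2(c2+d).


b0 = 2*(352 + 239) + 2*(438 + 239) = 2536 mm
Vc = 0.33 * sqrt(40) * 2536 * 239 / 1000
= 1265.0 kN

1265.0


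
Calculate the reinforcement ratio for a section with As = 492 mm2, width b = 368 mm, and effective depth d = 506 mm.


rho = As / (b * d)
= 492 / (368 * 506)
= 0.0026

0.0026


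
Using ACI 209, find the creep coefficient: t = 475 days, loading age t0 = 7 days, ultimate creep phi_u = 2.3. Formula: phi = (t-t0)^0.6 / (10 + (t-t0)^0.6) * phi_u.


dt = 475 - 7 = 468
phi = 468^0.6 / (10 + 468^0.6) * 2.3
= 1.84

1.84


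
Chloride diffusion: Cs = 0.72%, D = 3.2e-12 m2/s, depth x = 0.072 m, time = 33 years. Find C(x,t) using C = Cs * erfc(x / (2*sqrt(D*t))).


t_seconds = 33 * 365.25 * 24 * 3600 = 1041400800.0 s
arg = 0.072 / (2 * sqrt(3.2e-12 * 1041400800.0))
= 0.6236
erfc(0.6236) = 0.3778
C = 0.72 * 0.3778 = 0.272%

0.272


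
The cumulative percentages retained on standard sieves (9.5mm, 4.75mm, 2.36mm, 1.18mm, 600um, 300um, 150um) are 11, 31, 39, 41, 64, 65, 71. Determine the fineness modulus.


FM = sum(cumulative % retained) / 100
= 322 / 100
= 3.22

3.22


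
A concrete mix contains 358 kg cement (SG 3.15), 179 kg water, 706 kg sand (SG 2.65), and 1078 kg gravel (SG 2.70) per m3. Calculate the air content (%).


Vol cement = 358 / (3.15 * 1000) = 0.113651 m3
Vol water = 179 / 1000 = 0.179 m3
Vol sand = 706 / (2.65 * 1000) = 0.266415 m3
Vol gravel = 1078 / (2.70 * 1000) = 0.399259 m3
Total solid + water volume = 0.958325 m3
Air = (1 - 0.958325) * 100 = 4.17%

4.17


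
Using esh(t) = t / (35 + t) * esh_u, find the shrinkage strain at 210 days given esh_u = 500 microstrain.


esh(210) = 210 / (35 + 210) * 500
= 210 / 245 * 500
= 428.6 microstrain

428.6


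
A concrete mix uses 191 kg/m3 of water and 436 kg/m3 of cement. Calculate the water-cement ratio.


w/c = water / cement
w/c = 191 / 436 = 0.438

0.438


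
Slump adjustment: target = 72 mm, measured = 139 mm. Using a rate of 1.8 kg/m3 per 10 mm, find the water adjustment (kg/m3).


Difference = 72 - 139 = -67 mm
Water adjustment = -67 * 1.8 / 10 = -12.1 kg/m3

-12.1


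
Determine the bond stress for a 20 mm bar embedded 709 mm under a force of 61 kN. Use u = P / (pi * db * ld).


u = P / (pi * db * ld)
= 61 * 1000 / (pi * 20 * 709)
= 1.369 MPa

1.369


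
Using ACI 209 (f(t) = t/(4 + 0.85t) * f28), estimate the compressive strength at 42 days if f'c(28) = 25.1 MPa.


f(42) = 42 / (4 + 0.85 * 42) * 25.1
= 42 / 39.7 * 25.1
= 26.55 MPa

26.55


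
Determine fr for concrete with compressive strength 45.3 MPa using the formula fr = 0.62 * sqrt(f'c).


fr = 0.62 * sqrt(45.3)
= 4.173 MPa

4.173


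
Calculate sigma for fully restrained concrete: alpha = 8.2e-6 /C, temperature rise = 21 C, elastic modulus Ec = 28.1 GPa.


sigma = alpha * dT * Ec
= 8.2e-6 * 21 * 28.1 * 1000
= 4.839 MPa

4.839


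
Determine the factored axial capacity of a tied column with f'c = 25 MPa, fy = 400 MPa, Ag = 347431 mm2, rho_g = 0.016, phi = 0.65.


Ast = rho * Ag = 0.016 * 347431 = 5558.896 mm2
phi*Pn = 0.65 * 0.80 * (0.85 * 25 * (347431 - 5558.896) + 400 * 5558.896) / 1000
= 4933.94 kN

4933.94


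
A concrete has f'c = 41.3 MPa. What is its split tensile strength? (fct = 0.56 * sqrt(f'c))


fct = 0.56 * sqrt(41.3)
= 0.56 * 6.427
= 3.599 MPa

3.599


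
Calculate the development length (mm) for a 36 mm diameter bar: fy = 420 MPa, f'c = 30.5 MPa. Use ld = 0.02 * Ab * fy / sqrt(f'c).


Ab = pi * 36^2 / 4 = 1017.876 mm2
ld = 0.02 * 1017.876 * 420 / sqrt(30.5)
= 1548.2 mm

1548.2


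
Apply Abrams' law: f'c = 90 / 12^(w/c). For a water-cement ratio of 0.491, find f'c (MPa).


f'c = 90 / 12^0.491
= 90 / 3.387
= 26.57 MPa

26.57


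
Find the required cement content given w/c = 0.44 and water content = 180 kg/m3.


Cement = water / (w/c)
= 180 / 0.44
= 409.1 kg/m3

409.1


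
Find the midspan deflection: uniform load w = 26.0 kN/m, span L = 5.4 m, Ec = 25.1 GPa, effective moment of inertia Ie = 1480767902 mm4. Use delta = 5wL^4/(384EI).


Convert: L = 5.4 m = 5400 mm, Ec = 25.1 GPa = 25100 MPa
delta = 5 * 26.0 * 5400^4 / (384 * 25100 * 1480767902)
= 7.75 mm

7.75
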